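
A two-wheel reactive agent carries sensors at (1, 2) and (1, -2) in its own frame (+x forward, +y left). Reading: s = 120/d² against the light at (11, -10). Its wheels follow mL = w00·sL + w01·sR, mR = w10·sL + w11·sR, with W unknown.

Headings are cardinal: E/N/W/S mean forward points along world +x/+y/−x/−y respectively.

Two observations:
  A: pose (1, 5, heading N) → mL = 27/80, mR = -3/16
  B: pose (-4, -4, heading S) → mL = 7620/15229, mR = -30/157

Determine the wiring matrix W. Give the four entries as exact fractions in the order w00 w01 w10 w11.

obs A: pose=(1,5,N) → sL=3/10, sR=3/8, mL=27/80, mR=-3/16
obs B: pose=(-4,-4,S) → sL=60/97, sR=60/157, mL=7620/15229, mR=-30/157
sensor matrix S = [[3/10, 3/8], [60/97, 60/157]]; det S = -3573/30458
solve [mL_A; mL_B] = S·[w00; w01] and [mR_A; mR_B] = S·[w10; w11]:
  w00 = 1/2, w01 = 1/2, w10 = 0, w11 = -1/2

1/2 1/2 0 -1/2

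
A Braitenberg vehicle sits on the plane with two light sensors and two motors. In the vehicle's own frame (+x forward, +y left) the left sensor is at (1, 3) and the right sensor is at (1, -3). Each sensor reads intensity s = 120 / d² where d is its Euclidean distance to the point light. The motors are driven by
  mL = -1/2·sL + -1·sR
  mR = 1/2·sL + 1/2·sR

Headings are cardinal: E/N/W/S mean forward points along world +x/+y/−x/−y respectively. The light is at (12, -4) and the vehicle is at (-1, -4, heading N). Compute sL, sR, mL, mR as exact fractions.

left sensor world pos  = (-4, -3); dL² = 257
right sensor world pos = (2, -3); dR² = 101
sL = 120/257 = 120/257
sR = 120/101 = 120/101
mL = -1/2·sL + -1·sR = -36900/25957
mR = 1/2·sL + 1/2·sR = 21480/25957

120/257 120/101 -36900/25957 21480/25957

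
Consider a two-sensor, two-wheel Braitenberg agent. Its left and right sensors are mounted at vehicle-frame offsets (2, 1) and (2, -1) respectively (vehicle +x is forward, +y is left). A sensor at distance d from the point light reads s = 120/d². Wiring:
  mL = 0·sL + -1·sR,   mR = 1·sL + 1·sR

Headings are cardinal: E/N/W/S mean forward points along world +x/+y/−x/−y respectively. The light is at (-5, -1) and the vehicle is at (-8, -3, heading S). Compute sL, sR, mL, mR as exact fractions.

left sensor world pos  = (-7, -5); dL² = 20
right sensor world pos = (-9, -5); dR² = 32
sL = 120/20 = 6
sR = 120/32 = 15/4
mL = 0·sL + -1·sR = -15/4
mR = 1·sL + 1·sR = 39/4

6 15/4 -15/4 39/4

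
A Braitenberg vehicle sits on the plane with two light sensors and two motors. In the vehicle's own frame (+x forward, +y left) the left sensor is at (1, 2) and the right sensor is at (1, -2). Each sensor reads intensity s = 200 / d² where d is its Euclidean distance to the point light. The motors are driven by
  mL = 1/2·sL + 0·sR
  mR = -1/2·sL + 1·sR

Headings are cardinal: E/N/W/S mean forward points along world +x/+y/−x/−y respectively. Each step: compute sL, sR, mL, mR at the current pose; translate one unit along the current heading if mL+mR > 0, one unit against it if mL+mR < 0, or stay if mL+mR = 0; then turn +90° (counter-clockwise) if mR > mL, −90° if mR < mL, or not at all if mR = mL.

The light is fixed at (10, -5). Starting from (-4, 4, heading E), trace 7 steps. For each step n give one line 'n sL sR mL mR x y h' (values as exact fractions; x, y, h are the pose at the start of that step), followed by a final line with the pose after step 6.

0 20/29 100/109 10/29 1810/3161 -4 4 E
1 8/13 200/221 4/13 132/221 -3 4 N
2 10/13 10/17 5/13 45/221 -3 5 W
3 200/377 40/53 100/377 9780/19981 -4 5 N
4 100/153 100/197 50/153 5450/30141 -4 6 W
5 200/433 200/313 100/433 55300/135529 -5 6 N
6 50/89 50/113 25/89 1625/10057 -5 7 W
final -6 7 N

n=0: pose=(-4,4,E); sL=20/29, sR=100/109; mL=10/29, mR=1810/3161; mL+mR=100/109 → advance +1; mR−mL=720/3161 → turn +1·90°
n=1: pose=(-3,4,N); sL=8/13, sR=200/221; mL=4/13, mR=132/221; mL+mR=200/221 → advance +1; mR−mL=64/221 → turn +1·90°
n=2: pose=(-3,5,W); sL=10/13, sR=10/17; mL=5/13, mR=45/221; mL+mR=10/17 → advance +1; mR−mL=-40/221 → turn -1·90°
n=3: pose=(-4,5,N); sL=200/377, sR=40/53; mL=100/377, mR=9780/19981; mL+mR=40/53 → advance +1; mR−mL=4480/19981 → turn +1·90°
n=4: pose=(-4,6,W); sL=100/153, sR=100/197; mL=50/153, mR=5450/30141; mL+mR=100/197 → advance +1; mR−mL=-4400/30141 → turn -1·90°
n=5: pose=(-5,6,N); sL=200/433, sR=200/313; mL=100/433, mR=55300/135529; mL+mR=200/313 → advance +1; mR−mL=24000/135529 → turn +1·90°
n=6: pose=(-5,7,W); sL=50/89, sR=50/113; mL=25/89, mR=1625/10057; mL+mR=50/113 → advance +1; mR−mL=-1200/10057 → turn -1·90°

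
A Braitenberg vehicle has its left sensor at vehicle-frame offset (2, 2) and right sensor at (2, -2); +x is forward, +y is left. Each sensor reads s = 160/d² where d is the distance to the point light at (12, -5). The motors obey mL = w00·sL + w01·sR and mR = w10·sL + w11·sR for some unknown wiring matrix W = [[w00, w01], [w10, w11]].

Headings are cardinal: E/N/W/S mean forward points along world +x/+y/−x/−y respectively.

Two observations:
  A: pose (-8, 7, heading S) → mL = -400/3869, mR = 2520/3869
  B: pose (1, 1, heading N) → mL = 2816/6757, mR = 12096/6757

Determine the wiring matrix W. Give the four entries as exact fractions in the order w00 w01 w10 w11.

-1 1 1 1

obs A: pose=(-8,7,S) → sL=20/53, sR=20/73, mL=-400/3869, mR=2520/3869
obs B: pose=(1,1,N) → sL=160/233, sR=32/29, mL=2816/6757, mR=12096/6757
sensor matrix S = [[20/53, 20/73], [160/233, 32/29]]; det S = 5967360/26142833
solve [mL_A; mL_B] = S·[w00; w01] and [mR_A; mR_B] = S·[w10; w11]:
  w00 = -1, w01 = 1, w10 = 1, w11 = 1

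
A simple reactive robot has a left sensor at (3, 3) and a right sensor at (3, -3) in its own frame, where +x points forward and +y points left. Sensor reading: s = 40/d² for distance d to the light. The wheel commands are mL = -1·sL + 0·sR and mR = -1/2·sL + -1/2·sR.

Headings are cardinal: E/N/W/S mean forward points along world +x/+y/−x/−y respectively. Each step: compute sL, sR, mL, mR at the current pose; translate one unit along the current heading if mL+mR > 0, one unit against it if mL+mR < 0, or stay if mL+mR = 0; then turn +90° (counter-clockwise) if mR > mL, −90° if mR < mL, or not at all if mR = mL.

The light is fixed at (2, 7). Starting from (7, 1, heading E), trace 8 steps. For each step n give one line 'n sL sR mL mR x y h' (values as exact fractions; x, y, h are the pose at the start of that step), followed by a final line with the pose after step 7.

0 40/73 8/29 -40/73 -872/2117 7 1 E
1 4 20/29 -4 -68/29 6 1 N
2 40/101 40/17 -40/101 -2360/1717 6 0 W
3 2 1/2 -2 -5/4 7 0 N
4 8/25 40/29 -8/25 -616/725 7 -1 W
5 20/17 20/53 -20/17 -700/901 8 -1 N
6 40/153 8/9 -40/153 -88/153 8 -2 W
7 10/13 5/17 -10/13 -235/442 9 -2 N
final 9 -3 W

n=0: pose=(7,1,E); sL=40/73, sR=8/29; mL=-40/73, mR=-872/2117; mL+mR=-2032/2117 → advance -1; mR−mL=288/2117 → turn +1·90°
n=1: pose=(6,1,N); sL=4, sR=20/29; mL=-4, mR=-68/29; mL+mR=-184/29 → advance -1; mR−mL=48/29 → turn +1·90°
n=2: pose=(6,0,W); sL=40/101, sR=40/17; mL=-40/101, mR=-2360/1717; mL+mR=-3040/1717 → advance -1; mR−mL=-1680/1717 → turn -1·90°
n=3: pose=(7,0,N); sL=2, sR=1/2; mL=-2, mR=-5/4; mL+mR=-13/4 → advance -1; mR−mL=3/4 → turn +1·90°
n=4: pose=(7,-1,W); sL=8/25, sR=40/29; mL=-8/25, mR=-616/725; mL+mR=-848/725 → advance -1; mR−mL=-384/725 → turn -1·90°
n=5: pose=(8,-1,N); sL=20/17, sR=20/53; mL=-20/17, mR=-700/901; mL+mR=-1760/901 → advance -1; mR−mL=360/901 → turn +1·90°
n=6: pose=(8,-2,W); sL=40/153, sR=8/9; mL=-40/153, mR=-88/153; mL+mR=-128/153 → advance -1; mR−mL=-16/51 → turn -1·90°
n=7: pose=(9,-2,N); sL=10/13, sR=5/17; mL=-10/13, mR=-235/442; mL+mR=-575/442 → advance -1; mR−mL=105/442 → turn +1·90°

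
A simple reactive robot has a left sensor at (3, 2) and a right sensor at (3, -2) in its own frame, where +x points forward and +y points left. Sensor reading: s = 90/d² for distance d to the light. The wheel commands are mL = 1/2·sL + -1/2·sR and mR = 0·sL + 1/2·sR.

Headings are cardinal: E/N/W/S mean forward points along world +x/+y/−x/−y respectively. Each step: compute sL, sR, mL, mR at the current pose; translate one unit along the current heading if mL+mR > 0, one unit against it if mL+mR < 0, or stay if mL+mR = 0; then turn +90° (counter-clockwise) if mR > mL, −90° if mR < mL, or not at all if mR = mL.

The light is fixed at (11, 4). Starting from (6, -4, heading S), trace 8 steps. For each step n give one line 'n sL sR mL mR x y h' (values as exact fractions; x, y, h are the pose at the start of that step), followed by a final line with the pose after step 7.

n=0: pose=(6,-4,S); sL=9/13, sR=9/17; mL=18/221, mR=9/34; mL+mR=9/26 → advance +1; mR−mL=81/442 → turn +1·90°
n=1: pose=(6,-5,E); sL=90/53, sR=18/25; mL=648/1325, mR=9/25; mL+mR=45/53 → advance +1; mR−mL=-171/1325 → turn -1·90°
n=2: pose=(7,-5,S); sL=45/74, sR=1/2; mL=2/37, mR=1/4; mL+mR=45/148 → advance +1; mR−mL=29/148 → turn +1·90°
n=3: pose=(7,-6,E); sL=18/13, sR=18/29; mL=144/377, mR=9/29; mL+mR=9/13 → advance +1; mR−mL=-27/377 → turn -1·90°
n=4: pose=(8,-6,S); sL=9/17, sR=45/97; mL=54/1649, mR=45/194; mL+mR=9/34 → advance +1; mR−mL=657/3298 → turn +1·90°
n=5: pose=(8,-7,E); sL=10/9, sR=90/169; mL=440/1521, mR=45/169; mL+mR=5/9 → advance +1; mR−mL=-35/1521 → turn -1·90°
n=6: pose=(9,-7,S); sL=45/98, sR=45/106; mL=45/2597, mR=45/212; mL+mR=45/196 → advance +1; mR−mL=2025/10388 → turn +1·90°
n=7: pose=(9,-8,E); sL=90/101, sR=90/197; mL=4320/19897, mR=45/197; mL+mR=45/101 → advance +1; mR−mL=225/19897 → turn +1·90°

0 9/13 9/17 18/221 9/34 6 -4 S
1 90/53 18/25 648/1325 9/25 6 -5 E
2 45/74 1/2 2/37 1/4 7 -5 S
3 18/13 18/29 144/377 9/29 7 -6 E
4 9/17 45/97 54/1649 45/194 8 -6 S
5 10/9 90/169 440/1521 45/169 8 -7 E
6 45/98 45/106 45/2597 45/212 9 -7 S
7 90/101 90/197 4320/19897 45/197 9 -8 E
final 10 -8 N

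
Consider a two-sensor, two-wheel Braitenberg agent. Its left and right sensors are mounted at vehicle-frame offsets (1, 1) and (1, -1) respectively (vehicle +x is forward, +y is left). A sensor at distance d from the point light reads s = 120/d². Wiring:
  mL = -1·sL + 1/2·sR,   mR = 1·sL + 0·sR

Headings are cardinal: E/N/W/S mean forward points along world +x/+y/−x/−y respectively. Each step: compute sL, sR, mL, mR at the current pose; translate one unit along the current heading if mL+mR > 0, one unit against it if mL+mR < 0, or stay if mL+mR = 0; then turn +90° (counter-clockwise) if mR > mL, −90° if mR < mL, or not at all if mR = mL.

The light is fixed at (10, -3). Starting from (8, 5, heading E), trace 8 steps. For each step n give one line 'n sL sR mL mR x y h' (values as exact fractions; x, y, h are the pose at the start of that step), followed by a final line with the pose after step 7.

n=0: pose=(8,5,E); sL=60/41, sR=12/5; mL=-54/205, mR=60/41; mL+mR=6/5 → advance +1; mR−mL=354/205 → turn +1·90°
n=1: pose=(9,5,N); sL=24/17, sR=40/27; mL=-308/459, mR=24/17; mL+mR=20/27 → advance +1; mR−mL=956/459 → turn +1·90°
n=2: pose=(9,6,W); sL=30/17, sR=15/13; mL=-525/442, mR=30/17; mL+mR=15/26 → advance +1; mR−mL=1305/442 → turn +1·90°
n=3: pose=(8,6,S); sL=24/13, sR=120/73; mL=-972/949, mR=24/13; mL+mR=60/73 → advance +1; mR−mL=2724/949 → turn +1·90°
n=4: pose=(8,5,E); sL=60/41, sR=12/5; mL=-54/205, mR=60/41; mL+mR=6/5 → advance +1; mR−mL=354/205 → turn +1·90°
n=5: pose=(9,5,N); sL=24/17, sR=40/27; mL=-308/459, mR=24/17; mL+mR=20/27 → advance +1; mR−mL=956/459 → turn +1·90°
n=6: pose=(9,6,W); sL=30/17, sR=15/13; mL=-525/442, mR=30/17; mL+mR=15/26 → advance +1; mR−mL=1305/442 → turn +1·90°
n=7: pose=(8,6,S); sL=24/13, sR=120/73; mL=-972/949, mR=24/13; mL+mR=60/73 → advance +1; mR−mL=2724/949 → turn +1·90°

0 60/41 12/5 -54/205 60/41 8 5 E
1 24/17 40/27 -308/459 24/17 9 5 N
2 30/17 15/13 -525/442 30/17 9 6 W
3 24/13 120/73 -972/949 24/13 8 6 S
4 60/41 12/5 -54/205 60/41 8 5 E
5 24/17 40/27 -308/459 24/17 9 5 N
6 30/17 15/13 -525/442 30/17 9 6 W
7 24/13 120/73 -972/949 24/13 8 6 S
final 8 5 E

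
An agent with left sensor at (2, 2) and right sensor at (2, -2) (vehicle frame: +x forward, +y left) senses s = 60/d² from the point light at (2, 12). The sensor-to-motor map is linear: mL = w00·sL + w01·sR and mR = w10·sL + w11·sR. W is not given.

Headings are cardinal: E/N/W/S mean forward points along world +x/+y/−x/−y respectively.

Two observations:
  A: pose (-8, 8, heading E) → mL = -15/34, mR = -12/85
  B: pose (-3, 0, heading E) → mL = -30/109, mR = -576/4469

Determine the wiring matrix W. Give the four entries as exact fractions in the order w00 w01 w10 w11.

-1/2 0 -1/2 1/2

obs A: pose=(-8,8,E) → sL=15/17, sR=3/5, mL=-15/34, mR=-12/85
obs B: pose=(-3,0,E) → sL=60/109, sR=12/41, mL=-30/109, mR=-576/4469
sensor matrix S = [[15/17, 3/5], [60/109, 12/41]]; det S = -5472/75973
solve [mL_A; mL_B] = S·[w00; w01] and [mR_A; mR_B] = S·[w10; w11]:
  w00 = -1/2, w01 = 0, w10 = -1/2, w11 = 1/2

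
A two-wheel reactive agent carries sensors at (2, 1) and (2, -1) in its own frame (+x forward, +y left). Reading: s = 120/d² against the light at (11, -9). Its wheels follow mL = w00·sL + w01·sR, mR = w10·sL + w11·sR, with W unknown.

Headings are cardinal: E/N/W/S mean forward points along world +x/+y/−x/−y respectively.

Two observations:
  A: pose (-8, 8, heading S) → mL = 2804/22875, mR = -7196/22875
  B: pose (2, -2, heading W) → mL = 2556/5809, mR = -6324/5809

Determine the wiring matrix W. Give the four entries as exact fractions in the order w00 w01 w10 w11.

obs A: pose=(-8,8,S) → sL=40/183, sR=24/125, mL=2804/22875, mR=-7196/22875
obs B: pose=(2,-2,W) → sL=120/157, sR=24/37, mL=2556/5809, mR=-6324/5809
sensor matrix S = [[40/183, 24/125], [120/157, 24/37]]; det S = -44032/8858725
solve [mL_A; mL_B] = S·[w00; w01] and [mR_A; mR_B] = S·[w10; w11]:
  w00 = 1, w01 = -1/2, w10 = -1, w11 = -1/2

1 -1/2 -1 -1/2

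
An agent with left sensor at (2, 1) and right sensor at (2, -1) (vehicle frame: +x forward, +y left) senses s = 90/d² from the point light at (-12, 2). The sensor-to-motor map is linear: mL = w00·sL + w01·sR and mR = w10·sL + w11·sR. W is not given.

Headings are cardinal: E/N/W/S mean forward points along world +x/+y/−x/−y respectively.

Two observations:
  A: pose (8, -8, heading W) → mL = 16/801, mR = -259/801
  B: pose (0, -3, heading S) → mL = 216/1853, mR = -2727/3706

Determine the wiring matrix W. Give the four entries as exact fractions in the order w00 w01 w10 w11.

-1 1 -1/2 -1

obs A: pose=(8,-8,W) → sL=18/89, sR=2/9, mL=16/801, mR=-259/801
obs B: pose=(0,-3,S) → sL=45/109, sR=9/17, mL=216/1853, mR=-2727/3706
sensor matrix S = [[18/89, 2/9], [45/109, 9/17]]; det S = 2528/164917
solve [mL_A; mL_B] = S·[w00; w01] and [mR_A; mR_B] = S·[w10; w11]:
  w00 = -1, w01 = 1, w10 = -1/2, w11 = -1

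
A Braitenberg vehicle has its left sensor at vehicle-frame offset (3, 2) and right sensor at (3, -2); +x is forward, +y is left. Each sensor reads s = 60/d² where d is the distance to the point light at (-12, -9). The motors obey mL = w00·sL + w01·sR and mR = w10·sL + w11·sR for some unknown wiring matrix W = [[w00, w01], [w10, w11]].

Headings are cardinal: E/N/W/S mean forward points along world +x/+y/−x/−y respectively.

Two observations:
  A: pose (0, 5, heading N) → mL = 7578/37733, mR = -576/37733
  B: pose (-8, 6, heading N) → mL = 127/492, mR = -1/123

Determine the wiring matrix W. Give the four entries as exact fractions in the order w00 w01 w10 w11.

obs A: pose=(0,5,N) → sL=60/389, sR=12/97, mL=7578/37733, mR=-576/37733
obs B: pose=(-8,6,N) → sL=15/82, sR=1/6, mL=127/492, mR=-1/123
sensor matrix S = [[60/389, 12/97], [15/82, 1/6]]; det S = 4760/1547053
solve [mL_A; mL_B] = S·[w00; w01] and [mR_A; mR_B] = S·[w10; w11]:
  w00 = 1/2, w01 = 1, w10 = -1/2, w11 = 1/2

1/2 1 -1/2 1/2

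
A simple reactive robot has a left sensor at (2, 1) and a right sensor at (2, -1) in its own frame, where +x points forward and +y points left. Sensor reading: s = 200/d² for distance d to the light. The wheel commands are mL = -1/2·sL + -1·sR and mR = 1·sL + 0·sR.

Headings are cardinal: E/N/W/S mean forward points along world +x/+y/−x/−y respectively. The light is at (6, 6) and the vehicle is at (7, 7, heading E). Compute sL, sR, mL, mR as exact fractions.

200/13 200/9 -3500/117 200/13

left sensor world pos  = (9, 8); dL² = 13
right sensor world pos = (9, 6); dR² = 9
sL = 200/13 = 200/13
sR = 200/9 = 200/9
mL = -1/2·sL + -1·sR = -3500/117
mR = 1·sL + 0·sR = 200/13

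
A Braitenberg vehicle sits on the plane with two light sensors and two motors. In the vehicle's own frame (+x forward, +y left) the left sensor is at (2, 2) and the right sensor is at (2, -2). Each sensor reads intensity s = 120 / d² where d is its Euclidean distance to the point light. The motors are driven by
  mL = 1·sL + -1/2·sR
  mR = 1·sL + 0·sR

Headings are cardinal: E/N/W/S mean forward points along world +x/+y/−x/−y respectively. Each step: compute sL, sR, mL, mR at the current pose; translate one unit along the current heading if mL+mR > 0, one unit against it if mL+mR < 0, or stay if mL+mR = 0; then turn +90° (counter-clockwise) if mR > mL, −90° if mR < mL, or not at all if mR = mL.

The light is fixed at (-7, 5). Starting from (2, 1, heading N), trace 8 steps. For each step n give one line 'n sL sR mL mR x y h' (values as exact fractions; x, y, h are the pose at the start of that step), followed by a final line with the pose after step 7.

0 120/53 24/25 2364/1325 120/53 2 1 N
1 60/37 12/5 78/185 60/37 2 2 W
2 24/25 120/61 -36/1525 24/25 1 2 S
3 15/13 15/17 315/442 15/13 1 1 E
4 120/53 24/25 2364/1325 120/53 2 1 N
5 60/37 12/5 78/185 60/37 2 2 W
6 24/25 120/61 -36/1525 24/25 1 2 S
7 15/13 15/17 315/442 15/13 1 1 E
final 2 1 N

n=0: pose=(2,1,N); sL=120/53, sR=24/25; mL=2364/1325, mR=120/53; mL+mR=5364/1325 → advance +1; mR−mL=12/25 → turn +1·90°
n=1: pose=(2,2,W); sL=60/37, sR=12/5; mL=78/185, mR=60/37; mL+mR=378/185 → advance +1; mR−mL=6/5 → turn +1·90°
n=2: pose=(1,2,S); sL=24/25, sR=120/61; mL=-36/1525, mR=24/25; mL+mR=1428/1525 → advance +1; mR−mL=60/61 → turn +1·90°
n=3: pose=(1,1,E); sL=15/13, sR=15/17; mL=315/442, mR=15/13; mL+mR=825/442 → advance +1; mR−mL=15/34 → turn +1·90°
n=4: pose=(2,1,N); sL=120/53, sR=24/25; mL=2364/1325, mR=120/53; mL+mR=5364/1325 → advance +1; mR−mL=12/25 → turn +1·90°
n=5: pose=(2,2,W); sL=60/37, sR=12/5; mL=78/185, mR=60/37; mL+mR=378/185 → advance +1; mR−mL=6/5 → turn +1·90°
n=6: pose=(1,2,S); sL=24/25, sR=120/61; mL=-36/1525, mR=24/25; mL+mR=1428/1525 → advance +1; mR−mL=60/61 → turn +1·90°
n=7: pose=(1,1,E); sL=15/13, sR=15/17; mL=315/442, mR=15/13; mL+mR=825/442 → advance +1; mR−mL=15/34 → turn +1·90°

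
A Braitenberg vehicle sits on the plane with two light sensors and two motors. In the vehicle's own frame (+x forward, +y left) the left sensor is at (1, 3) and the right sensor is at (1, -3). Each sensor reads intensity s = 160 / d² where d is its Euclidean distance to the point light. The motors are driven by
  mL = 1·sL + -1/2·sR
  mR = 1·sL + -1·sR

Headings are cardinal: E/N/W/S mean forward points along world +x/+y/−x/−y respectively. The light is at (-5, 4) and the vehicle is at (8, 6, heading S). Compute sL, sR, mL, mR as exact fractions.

160/257 160/101 -4400/25957 -24960/25957

left sensor world pos  = (11, 5); dL² = 257
right sensor world pos = (5, 5); dR² = 101
sL = 160/257 = 160/257
sR = 160/101 = 160/101
mL = 1·sL + -1/2·sR = -4400/25957
mR = 1·sL + -1·sR = -24960/25957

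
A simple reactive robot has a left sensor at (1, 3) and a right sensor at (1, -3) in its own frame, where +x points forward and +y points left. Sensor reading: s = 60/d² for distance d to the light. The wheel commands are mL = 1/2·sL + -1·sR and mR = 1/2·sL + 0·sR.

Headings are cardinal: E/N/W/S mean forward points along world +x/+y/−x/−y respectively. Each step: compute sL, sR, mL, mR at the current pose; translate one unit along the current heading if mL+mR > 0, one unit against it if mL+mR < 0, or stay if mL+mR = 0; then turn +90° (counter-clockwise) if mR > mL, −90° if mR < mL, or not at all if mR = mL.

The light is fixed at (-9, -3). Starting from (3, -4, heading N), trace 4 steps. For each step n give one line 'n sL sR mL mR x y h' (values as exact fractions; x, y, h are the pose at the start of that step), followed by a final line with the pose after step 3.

n=0: pose=(3,-4,N); sL=20/27, sR=4/15; mL=14/135, mR=10/27; mL+mR=64/135 → advance +1; mR−mL=4/15 → turn +1·90°
n=1: pose=(3,-3,W); sL=6/13, sR=6/13; mL=-3/13, mR=3/13; mL+mR=0 → advance +0; mR−mL=6/13 → turn +1·90°
n=2: pose=(3,-3,S); sL=30/113, sR=30/41; mL=-2775/4633, mR=15/113; mL+mR=-2160/4633 → advance -1; mR−mL=30/41 → turn +1·90°
n=3: pose=(3,-2,E); sL=12/37, sR=60/173; mL=-1182/6401, mR=6/37; mL+mR=-144/6401 → advance -1; mR−mL=60/173 → turn +1·90°

0 20/27 4/15 14/135 10/27 3 -4 N
1 6/13 6/13 -3/13 3/13 3 -3 W
2 30/113 30/41 -2775/4633 15/113 3 -3 S
3 12/37 60/173 -1182/6401 6/37 3 -2 E
final 2 -2 N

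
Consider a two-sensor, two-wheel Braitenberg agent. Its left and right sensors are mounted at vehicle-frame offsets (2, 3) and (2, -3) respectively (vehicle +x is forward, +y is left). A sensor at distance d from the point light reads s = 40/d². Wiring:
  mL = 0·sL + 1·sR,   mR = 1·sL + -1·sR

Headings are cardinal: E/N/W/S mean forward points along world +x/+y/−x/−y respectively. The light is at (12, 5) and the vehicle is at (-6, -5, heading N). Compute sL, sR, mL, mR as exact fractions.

left sensor world pos  = (-9, -3); dL² = 505
right sensor world pos = (-3, -3); dR² = 289
sL = 40/505 = 8/101
sR = 40/289 = 40/289
mL = 0·sL + 1·sR = 40/289
mR = 1·sL + -1·sR = -1728/29189

8/101 40/289 40/289 -1728/29189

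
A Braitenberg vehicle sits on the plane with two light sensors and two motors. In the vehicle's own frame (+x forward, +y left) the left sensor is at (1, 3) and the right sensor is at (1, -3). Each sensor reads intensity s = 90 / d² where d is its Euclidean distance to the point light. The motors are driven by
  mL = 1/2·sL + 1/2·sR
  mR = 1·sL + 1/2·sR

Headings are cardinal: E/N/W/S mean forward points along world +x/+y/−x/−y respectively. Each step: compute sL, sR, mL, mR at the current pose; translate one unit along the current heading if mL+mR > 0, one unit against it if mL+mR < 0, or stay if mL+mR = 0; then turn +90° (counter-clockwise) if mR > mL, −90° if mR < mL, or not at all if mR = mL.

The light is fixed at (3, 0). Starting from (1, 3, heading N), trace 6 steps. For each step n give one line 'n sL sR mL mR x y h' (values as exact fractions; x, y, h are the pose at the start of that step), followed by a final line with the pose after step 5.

n=0: pose=(1,3,N); sL=90/41, sR=90/17; mL=2610/697, mR=3375/697; mL+mR=5985/697 → advance +1; mR−mL=45/41 → turn +1·90°
n=1: pose=(1,4,W); sL=9, sR=45/29; mL=153/29, mR=567/58; mL+mR=873/58 → advance +1; mR−mL=9/2 → turn +1·90°
n=2: pose=(0,4,S); sL=10, sR=2; mL=6, mR=11; mL+mR=17 → advance +1; mR−mL=5 → turn +1·90°
n=3: pose=(0,3,E); sL=9/4, sR=45/2; mL=99/8, mR=27/2; mL+mR=207/8 → advance +1; mR−mL=9/8 → turn +1·90°
n=4: pose=(1,3,N); sL=90/41, sR=90/17; mL=2610/697, mR=3375/697; mL+mR=5985/697 → advance +1; mR−mL=45/41 → turn +1·90°
n=5: pose=(1,4,W); sL=9, sR=45/29; mL=153/29, mR=567/58; mL+mR=873/58 → advance +1; mR−mL=9/2 → turn +1·90°

0 90/41 90/17 2610/697 3375/697 1 3 N
1 9 45/29 153/29 567/58 1 4 W
2 10 2 6 11 0 4 S
3 9/4 45/2 99/8 27/2 0 3 E
4 90/41 90/17 2610/697 3375/697 1 3 N
5 9 45/29 153/29 567/58 1 4 W
final 0 4 S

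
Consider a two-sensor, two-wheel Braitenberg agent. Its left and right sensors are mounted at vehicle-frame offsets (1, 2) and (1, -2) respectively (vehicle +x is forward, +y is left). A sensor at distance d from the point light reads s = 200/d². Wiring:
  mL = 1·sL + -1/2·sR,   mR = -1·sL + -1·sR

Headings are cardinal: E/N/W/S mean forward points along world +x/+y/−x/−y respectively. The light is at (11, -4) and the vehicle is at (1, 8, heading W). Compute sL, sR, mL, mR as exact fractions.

left sensor world pos  = (0, 6); dL² = 221
right sensor world pos = (0, 10); dR² = 317
sL = 200/221 = 200/221
sR = 200/317 = 200/317
mL = 1·sL + -1/2·sR = 41300/70057
mR = -1·sL + -1·sR = -107600/70057

200/221 200/317 41300/70057 -107600/70057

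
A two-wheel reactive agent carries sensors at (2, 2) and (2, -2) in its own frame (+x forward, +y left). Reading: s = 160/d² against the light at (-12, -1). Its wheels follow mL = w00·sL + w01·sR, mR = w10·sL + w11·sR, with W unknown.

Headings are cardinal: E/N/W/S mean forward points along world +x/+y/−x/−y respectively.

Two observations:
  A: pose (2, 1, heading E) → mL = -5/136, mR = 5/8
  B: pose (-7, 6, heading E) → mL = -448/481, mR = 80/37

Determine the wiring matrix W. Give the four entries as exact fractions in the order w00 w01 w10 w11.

1 -1 0 1

obs A: pose=(2,1,E) → sL=10/17, sR=5/8, mL=-5/136, mR=5/8
obs B: pose=(-7,6,E) → sL=16/13, sR=80/37, mL=-448/481, mR=80/37
sensor matrix S = [[10/17, 5/8], [16/13, 80/37]]; det S = 4110/8177
solve [mL_A; mL_B] = S·[w00; w01] and [mR_A; mR_B] = S·[w10; w11]:
  w00 = 1, w01 = -1, w10 = 0, w11 = 1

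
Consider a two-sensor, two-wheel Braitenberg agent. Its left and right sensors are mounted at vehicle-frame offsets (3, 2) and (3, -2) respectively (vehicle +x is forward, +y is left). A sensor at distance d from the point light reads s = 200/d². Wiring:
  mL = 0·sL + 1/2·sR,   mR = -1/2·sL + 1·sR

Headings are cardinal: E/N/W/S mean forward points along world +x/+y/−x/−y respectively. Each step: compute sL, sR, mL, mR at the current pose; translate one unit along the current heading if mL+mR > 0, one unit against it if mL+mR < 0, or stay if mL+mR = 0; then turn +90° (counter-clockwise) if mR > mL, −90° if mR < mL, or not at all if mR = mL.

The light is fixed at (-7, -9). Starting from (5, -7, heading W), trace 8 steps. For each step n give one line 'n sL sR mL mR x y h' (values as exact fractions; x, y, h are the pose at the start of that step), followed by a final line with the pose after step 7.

n=0: pose=(5,-7,W); sL=200/81, sR=200/97; mL=100/97, mR=6500/7857; mL+mR=14600/7857 → advance +1; mR−mL=-1600/7857 → turn -1·90°
n=1: pose=(4,-7,N); sL=100/53, sR=100/97; mL=50/97, mR=450/5141; mL+mR=3100/5141 → advance +1; mR−mL=-2200/5141 → turn -1·90°
n=2: pose=(4,-6,E); sL=200/221, sR=200/197; mL=100/197, mR=24500/43537; mL+mR=46600/43537 → advance +1; mR−mL=2400/43537 → turn +1·90°
n=3: pose=(5,-6,N); sL=25/17, sR=25/29; mL=25/58, mR=125/986; mL+mR=275/493 → advance +1; mR−mL=-150/493 → turn -1·90°
n=4: pose=(5,-5,E); sL=200/261, sR=200/229; mL=100/229, mR=29300/59769; mL+mR=55400/59769 → advance +1; mR−mL=3200/59769 → turn +1·90°
n=5: pose=(6,-5,N); sL=20/17, sR=100/137; mL=50/137, mR=330/2329; mL+mR=1180/2329 → advance +1; mR−mL=-520/2329 → turn -1·90°
n=6: pose=(6,-4,E); sL=40/61, sR=40/53; mL=20/53, mR=1380/3233; mL+mR=2600/3233 → advance +1; mR−mL=160/3233 → turn +1·90°
n=7: pose=(7,-4,N); sL=25/26, sR=5/8; mL=5/16, mR=15/104; mL+mR=95/208 → advance +1; mR−mL=-35/208 → turn -1·90°

0 200/81 200/97 100/97 6500/7857 5 -7 W
1 100/53 100/97 50/97 450/5141 4 -7 N
2 200/221 200/197 100/197 24500/43537 4 -6 E
3 25/17 25/29 25/58 125/986 5 -6 N
4 200/261 200/229 100/229 29300/59769 5 -5 E
5 20/17 100/137 50/137 330/2329 6 -5 N
6 40/61 40/53 20/53 1380/3233 6 -4 E
7 25/26 5/8 5/16 15/104 7 -4 N
final 7 -3 E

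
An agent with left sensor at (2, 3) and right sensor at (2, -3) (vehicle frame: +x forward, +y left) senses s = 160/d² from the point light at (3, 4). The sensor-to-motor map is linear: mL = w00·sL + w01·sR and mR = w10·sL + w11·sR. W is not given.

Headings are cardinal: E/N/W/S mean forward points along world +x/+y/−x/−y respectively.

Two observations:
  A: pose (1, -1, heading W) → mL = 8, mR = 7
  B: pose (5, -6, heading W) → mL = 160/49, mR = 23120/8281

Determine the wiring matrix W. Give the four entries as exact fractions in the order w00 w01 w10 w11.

obs A: pose=(1,-1,W) → sL=2, sR=8, mL=8, mR=7
obs B: pose=(5,-6,W) → sL=160/169, sR=160/49, mL=160/49, mR=23120/8281
sensor matrix S = [[2, 8], [160/169, 160/49]]; det S = -8640/8281
solve [mL_A; mL_B] = S·[w00; w01] and [mR_A; mR_B] = S·[w10; w11]:
  w00 = 0, w01 = 1, w10 = -1/2, w11 = 1

0 1 -1/2 1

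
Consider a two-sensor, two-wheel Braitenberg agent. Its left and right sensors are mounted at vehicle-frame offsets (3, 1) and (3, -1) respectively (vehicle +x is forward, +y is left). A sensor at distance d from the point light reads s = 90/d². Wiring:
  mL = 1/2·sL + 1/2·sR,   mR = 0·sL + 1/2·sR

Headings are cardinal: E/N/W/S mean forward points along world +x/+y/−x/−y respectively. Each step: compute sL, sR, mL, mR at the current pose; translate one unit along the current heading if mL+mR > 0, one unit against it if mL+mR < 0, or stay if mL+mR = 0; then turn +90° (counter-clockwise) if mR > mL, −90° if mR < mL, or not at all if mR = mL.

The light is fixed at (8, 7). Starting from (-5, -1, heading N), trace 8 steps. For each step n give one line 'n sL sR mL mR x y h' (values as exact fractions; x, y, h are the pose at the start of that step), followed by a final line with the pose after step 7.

n=0: pose=(-5,-1,N); sL=90/221, sR=90/169; mL=1350/2873, mR=45/169; mL+mR=2115/2873 → advance +1; mR−mL=-45/221 → turn -1·90°
n=1: pose=(-5,0,E); sL=45/68, sR=45/82; mL=3375/5576, mR=45/164; mL+mR=4905/5576 → advance +1; mR−mL=-45/136 → turn -1·90°
n=2: pose=(-4,0,S); sL=90/221, sR=90/269; mL=22050/59449, mR=45/269; mL+mR=31995/59449 → advance +1; mR−mL=-45/221 → turn -1·90°
n=3: pose=(-4,-1,W); sL=5/17, sR=45/137; mL=725/2329, mR=45/274; mL+mR=2215/4658 → advance +1; mR−mL=-5/34 → turn -1·90°
n=4: pose=(-5,-1,N); sL=90/221, sR=90/169; mL=1350/2873, mR=45/169; mL+mR=2115/2873 → advance +1; mR−mL=-45/221 → turn -1·90°
n=5: pose=(-5,0,E); sL=45/68, sR=45/82; mL=3375/5576, mR=45/164; mL+mR=4905/5576 → advance +1; mR−mL=-45/136 → turn -1·90°
n=6: pose=(-4,0,S); sL=90/221, sR=90/269; mL=22050/59449, mR=45/269; mL+mR=31995/59449 → advance +1; mR−mL=-45/221 → turn -1·90°
n=7: pose=(-4,-1,W); sL=5/17, sR=45/137; mL=725/2329, mR=45/274; mL+mR=2215/4658 → advance +1; mR−mL=-5/34 → turn -1·90°

0 90/221 90/169 1350/2873 45/169 -5 -1 N
1 45/68 45/82 3375/5576 45/164 -5 0 E
2 90/221 90/269 22050/59449 45/269 -4 0 S
3 5/17 45/137 725/2329 45/274 -4 -1 W
4 90/221 90/169 1350/2873 45/169 -5 -1 N
5 45/68 45/82 3375/5576 45/164 -5 0 E
6 90/221 90/269 22050/59449 45/269 -4 0 S
7 5/17 45/137 725/2329 45/274 -4 -1 W
final -5 -1 N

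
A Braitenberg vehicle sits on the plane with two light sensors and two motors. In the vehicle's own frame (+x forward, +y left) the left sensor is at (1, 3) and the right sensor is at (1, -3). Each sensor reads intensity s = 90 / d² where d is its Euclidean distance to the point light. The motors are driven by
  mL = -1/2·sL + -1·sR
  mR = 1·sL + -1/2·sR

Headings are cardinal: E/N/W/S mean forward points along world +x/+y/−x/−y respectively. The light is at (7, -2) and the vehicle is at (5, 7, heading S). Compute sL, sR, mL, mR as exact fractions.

left sensor world pos  = (8, 6); dL² = 65
right sensor world pos = (2, 6); dR² = 89
sL = 90/65 = 18/13
sR = 90/89 = 90/89
mL = -1/2·sL + -1·sR = -1971/1157
mR = 1·sL + -1/2·sR = 1017/1157

18/13 90/89 -1971/1157 1017/1157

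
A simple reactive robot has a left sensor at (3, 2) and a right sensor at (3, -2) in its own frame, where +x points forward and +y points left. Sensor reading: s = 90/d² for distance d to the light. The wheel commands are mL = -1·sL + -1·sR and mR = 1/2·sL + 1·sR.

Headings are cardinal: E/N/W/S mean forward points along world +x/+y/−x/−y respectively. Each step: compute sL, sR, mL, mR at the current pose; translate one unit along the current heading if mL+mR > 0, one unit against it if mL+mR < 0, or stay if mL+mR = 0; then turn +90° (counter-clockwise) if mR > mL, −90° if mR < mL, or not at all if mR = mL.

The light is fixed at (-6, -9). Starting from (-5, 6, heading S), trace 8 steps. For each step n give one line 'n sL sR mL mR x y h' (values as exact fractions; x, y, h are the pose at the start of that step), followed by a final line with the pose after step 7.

0 10/17 18/29 -596/493 451/493 -5 6 S
1 9/34 45/106 -621/901 2007/3604 -5 7 E
2 18/73 18/73 -36/73 27/73 -6 7 N
3 45/89 45/149 -10710/13261 14715/26522 -6 6 W
4 10/17 18/29 -596/493 451/493 -5 6 S
5 9/34 45/106 -621/901 2007/3604 -5 7 E
6 18/73 18/73 -36/73 27/73 -6 7 N
7 45/89 45/149 -10710/13261 14715/26522 -6 6 W
final -5 6 S

n=0: pose=(-5,6,S); sL=10/17, sR=18/29; mL=-596/493, mR=451/493; mL+mR=-5/17 → advance -1; mR−mL=1047/493 → turn +1·90°
n=1: pose=(-5,7,E); sL=9/34, sR=45/106; mL=-621/901, mR=2007/3604; mL+mR=-9/68 → advance -1; mR−mL=4491/3604 → turn +1·90°
n=2: pose=(-6,7,N); sL=18/73, sR=18/73; mL=-36/73, mR=27/73; mL+mR=-9/73 → advance -1; mR−mL=63/73 → turn +1·90°
n=3: pose=(-6,6,W); sL=45/89, sR=45/149; mL=-10710/13261, mR=14715/26522; mL+mR=-45/178 → advance -1; mR−mL=36135/26522 → turn +1·90°
n=4: pose=(-5,6,S); sL=10/17, sR=18/29; mL=-596/493, mR=451/493; mL+mR=-5/17 → advance -1; mR−mL=1047/493 → turn +1·90°
n=5: pose=(-5,7,E); sL=9/34, sR=45/106; mL=-621/901, mR=2007/3604; mL+mR=-9/68 → advance -1; mR−mL=4491/3604 → turn +1·90°
n=6: pose=(-6,7,N); sL=18/73, sR=18/73; mL=-36/73, mR=27/73; mL+mR=-9/73 → advance -1; mR−mL=63/73 → turn +1·90°
n=7: pose=(-6,6,W); sL=45/89, sR=45/149; mL=-10710/13261, mR=14715/26522; mL+mR=-45/178 → advance -1; mR−mL=36135/26522 → turn +1·90°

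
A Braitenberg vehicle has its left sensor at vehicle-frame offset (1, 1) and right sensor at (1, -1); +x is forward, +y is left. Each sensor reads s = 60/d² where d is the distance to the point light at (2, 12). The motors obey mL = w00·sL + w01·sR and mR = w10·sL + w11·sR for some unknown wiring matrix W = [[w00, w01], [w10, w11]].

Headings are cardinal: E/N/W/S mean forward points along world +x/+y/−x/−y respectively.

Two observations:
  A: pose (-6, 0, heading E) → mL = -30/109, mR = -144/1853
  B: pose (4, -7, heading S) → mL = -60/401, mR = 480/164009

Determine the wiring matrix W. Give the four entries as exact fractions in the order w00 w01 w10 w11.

obs A: pose=(-6,0,E) → sL=6/17, sR=30/109, mL=-30/109, mR=-144/1853
obs B: pose=(4,-7,S) → sL=60/409, sR=60/401, mL=-60/401, mR=480/164009
sensor matrix S = [[6/17, 30/109], [60/409, 60/401]]; det S = 3778560/303908677
solve [mL_A; mL_B] = S·[w00; w01] and [mR_A; mR_B] = S·[w10; w11]:
  w00 = 0, w01 = -1, w10 = -1, w11 = 1

0 -1 -1 1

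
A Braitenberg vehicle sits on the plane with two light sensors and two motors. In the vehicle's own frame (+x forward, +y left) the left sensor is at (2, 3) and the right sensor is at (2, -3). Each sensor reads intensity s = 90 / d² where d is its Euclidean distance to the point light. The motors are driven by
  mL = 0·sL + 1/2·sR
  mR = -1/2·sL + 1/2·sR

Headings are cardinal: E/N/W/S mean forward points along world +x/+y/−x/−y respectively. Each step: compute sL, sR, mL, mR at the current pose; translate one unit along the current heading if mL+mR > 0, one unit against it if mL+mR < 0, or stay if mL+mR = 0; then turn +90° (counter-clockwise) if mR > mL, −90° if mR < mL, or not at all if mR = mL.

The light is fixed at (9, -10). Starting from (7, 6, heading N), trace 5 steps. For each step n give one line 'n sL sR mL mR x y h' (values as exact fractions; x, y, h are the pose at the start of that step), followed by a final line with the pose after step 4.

0 90/349 18/65 9/65 216/22685 7 6 N
1 9/40 45/98 45/196 459/3920 7 7 E
2 90/229 90/241 45/241 -540/55189 8 7 S
3 45/89 9/37 9/74 -432/3293 8 6 W
4 10/37 10/37 5/37 0 9 6 N
final 9 7 E

n=0: pose=(7,6,N); sL=90/349, sR=18/65; mL=9/65, mR=216/22685; mL+mR=3357/22685 → advance +1; mR−mL=-45/349 → turn -1·90°
n=1: pose=(7,7,E); sL=9/40, sR=45/98; mL=45/196, mR=459/3920; mL+mR=1359/3920 → advance +1; mR−mL=-9/80 → turn -1·90°
n=2: pose=(8,7,S); sL=90/229, sR=90/241; mL=45/241, mR=-540/55189; mL+mR=9765/55189 → advance +1; mR−mL=-45/229 → turn -1·90°
n=3: pose=(8,6,W); sL=45/89, sR=9/37; mL=9/74, mR=-432/3293; mL+mR=-63/6586 → advance -1; mR−mL=-45/178 → turn -1·90°
n=4: pose=(9,6,N); sL=10/37, sR=10/37; mL=5/37, mR=0; mL+mR=5/37 → advance +1; mR−mL=-5/37 → turn -1·90°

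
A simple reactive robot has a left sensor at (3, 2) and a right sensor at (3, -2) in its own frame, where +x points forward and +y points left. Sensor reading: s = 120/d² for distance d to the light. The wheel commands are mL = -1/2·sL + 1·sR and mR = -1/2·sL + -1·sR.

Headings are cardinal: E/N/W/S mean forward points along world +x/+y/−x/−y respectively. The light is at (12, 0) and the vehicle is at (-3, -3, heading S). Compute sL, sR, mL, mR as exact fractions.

24/41 24/65 204/2665 -1764/2665

left sensor world pos  = (-1, -6); dL² = 205
right sensor world pos = (-5, -6); dR² = 325
sL = 120/205 = 24/41
sR = 120/325 = 24/65
mL = -1/2·sL + 1·sR = 204/2665
mR = -1/2·sL + -1·sR = -1764/2665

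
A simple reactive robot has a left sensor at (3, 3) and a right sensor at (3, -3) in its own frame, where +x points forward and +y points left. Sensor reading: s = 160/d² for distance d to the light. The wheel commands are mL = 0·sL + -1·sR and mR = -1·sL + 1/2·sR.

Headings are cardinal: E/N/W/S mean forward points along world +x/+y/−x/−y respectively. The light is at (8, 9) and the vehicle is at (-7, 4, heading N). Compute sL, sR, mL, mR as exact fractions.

left sensor world pos  = (-10, 7); dL² = 328
right sensor world pos = (-4, 7); dR² = 148
sL = 160/328 = 20/41
sR = 160/148 = 40/37
mL = 0·sL + -1·sR = -40/37
mR = -1·sL + 1/2·sR = 80/1517

20/41 40/37 -40/37 80/1517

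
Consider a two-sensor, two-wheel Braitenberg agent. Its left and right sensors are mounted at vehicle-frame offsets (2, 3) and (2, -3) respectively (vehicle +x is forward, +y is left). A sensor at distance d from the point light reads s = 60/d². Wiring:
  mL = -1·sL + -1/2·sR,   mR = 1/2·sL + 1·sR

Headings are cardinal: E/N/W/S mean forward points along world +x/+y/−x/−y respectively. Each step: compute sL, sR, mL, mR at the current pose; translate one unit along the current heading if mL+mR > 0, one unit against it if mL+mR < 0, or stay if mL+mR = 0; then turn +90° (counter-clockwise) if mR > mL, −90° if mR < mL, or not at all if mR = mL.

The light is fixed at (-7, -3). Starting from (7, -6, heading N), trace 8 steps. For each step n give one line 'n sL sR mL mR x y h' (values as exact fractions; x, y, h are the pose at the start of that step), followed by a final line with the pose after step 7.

0 30/61 6/29 -1053/1769 801/1769 7 -6 N
1 60/193 12/29 -2898/5597 3186/5597 7 -7 W
2 15/73 15/34 -2115/4964 675/1241 6 -7 S
3 60/229 60/289 -24210/66181 22410/66181 6 -8 E
4 2/3 10/39 -31/39 23/39 5 -8 N
5 60/181 60/109 -11970/19729 14130/19729 5 -9 W
6 3/13 15/32 -387/832 243/416 4 -9 S
7 12/37 60/269 -4338/9953 3834/9953 4 -10 E
final 3 -10 N

n=0: pose=(7,-6,N); sL=30/61, sR=6/29; mL=-1053/1769, mR=801/1769; mL+mR=-252/1769 → advance -1; mR−mL=1854/1769 → turn +1·90°
n=1: pose=(7,-7,W); sL=60/193, sR=12/29; mL=-2898/5597, mR=3186/5597; mL+mR=288/5597 → advance +1; mR−mL=6084/5597 → turn +1·90°
n=2: pose=(6,-7,S); sL=15/73, sR=15/34; mL=-2115/4964, mR=675/1241; mL+mR=585/4964 → advance +1; mR−mL=4815/4964 → turn +1·90°
n=3: pose=(6,-8,E); sL=60/229, sR=60/289; mL=-24210/66181, mR=22410/66181; mL+mR=-1800/66181 → advance -1; mR−mL=46620/66181 → turn +1·90°
n=4: pose=(5,-8,N); sL=2/3, sR=10/39; mL=-31/39, mR=23/39; mL+mR=-8/39 → advance -1; mR−mL=18/13 → turn +1·90°
n=5: pose=(5,-9,W); sL=60/181, sR=60/109; mL=-11970/19729, mR=14130/19729; mL+mR=2160/19729 → advance +1; mR−mL=26100/19729 → turn +1·90°
n=6: pose=(4,-9,S); sL=3/13, sR=15/32; mL=-387/832, mR=243/416; mL+mR=99/832 → advance +1; mR−mL=873/832 → turn +1·90°
n=7: pose=(4,-10,E); sL=12/37, sR=60/269; mL=-4338/9953, mR=3834/9953; mL+mR=-504/9953 → advance -1; mR−mL=8172/9953 → turn +1·90°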